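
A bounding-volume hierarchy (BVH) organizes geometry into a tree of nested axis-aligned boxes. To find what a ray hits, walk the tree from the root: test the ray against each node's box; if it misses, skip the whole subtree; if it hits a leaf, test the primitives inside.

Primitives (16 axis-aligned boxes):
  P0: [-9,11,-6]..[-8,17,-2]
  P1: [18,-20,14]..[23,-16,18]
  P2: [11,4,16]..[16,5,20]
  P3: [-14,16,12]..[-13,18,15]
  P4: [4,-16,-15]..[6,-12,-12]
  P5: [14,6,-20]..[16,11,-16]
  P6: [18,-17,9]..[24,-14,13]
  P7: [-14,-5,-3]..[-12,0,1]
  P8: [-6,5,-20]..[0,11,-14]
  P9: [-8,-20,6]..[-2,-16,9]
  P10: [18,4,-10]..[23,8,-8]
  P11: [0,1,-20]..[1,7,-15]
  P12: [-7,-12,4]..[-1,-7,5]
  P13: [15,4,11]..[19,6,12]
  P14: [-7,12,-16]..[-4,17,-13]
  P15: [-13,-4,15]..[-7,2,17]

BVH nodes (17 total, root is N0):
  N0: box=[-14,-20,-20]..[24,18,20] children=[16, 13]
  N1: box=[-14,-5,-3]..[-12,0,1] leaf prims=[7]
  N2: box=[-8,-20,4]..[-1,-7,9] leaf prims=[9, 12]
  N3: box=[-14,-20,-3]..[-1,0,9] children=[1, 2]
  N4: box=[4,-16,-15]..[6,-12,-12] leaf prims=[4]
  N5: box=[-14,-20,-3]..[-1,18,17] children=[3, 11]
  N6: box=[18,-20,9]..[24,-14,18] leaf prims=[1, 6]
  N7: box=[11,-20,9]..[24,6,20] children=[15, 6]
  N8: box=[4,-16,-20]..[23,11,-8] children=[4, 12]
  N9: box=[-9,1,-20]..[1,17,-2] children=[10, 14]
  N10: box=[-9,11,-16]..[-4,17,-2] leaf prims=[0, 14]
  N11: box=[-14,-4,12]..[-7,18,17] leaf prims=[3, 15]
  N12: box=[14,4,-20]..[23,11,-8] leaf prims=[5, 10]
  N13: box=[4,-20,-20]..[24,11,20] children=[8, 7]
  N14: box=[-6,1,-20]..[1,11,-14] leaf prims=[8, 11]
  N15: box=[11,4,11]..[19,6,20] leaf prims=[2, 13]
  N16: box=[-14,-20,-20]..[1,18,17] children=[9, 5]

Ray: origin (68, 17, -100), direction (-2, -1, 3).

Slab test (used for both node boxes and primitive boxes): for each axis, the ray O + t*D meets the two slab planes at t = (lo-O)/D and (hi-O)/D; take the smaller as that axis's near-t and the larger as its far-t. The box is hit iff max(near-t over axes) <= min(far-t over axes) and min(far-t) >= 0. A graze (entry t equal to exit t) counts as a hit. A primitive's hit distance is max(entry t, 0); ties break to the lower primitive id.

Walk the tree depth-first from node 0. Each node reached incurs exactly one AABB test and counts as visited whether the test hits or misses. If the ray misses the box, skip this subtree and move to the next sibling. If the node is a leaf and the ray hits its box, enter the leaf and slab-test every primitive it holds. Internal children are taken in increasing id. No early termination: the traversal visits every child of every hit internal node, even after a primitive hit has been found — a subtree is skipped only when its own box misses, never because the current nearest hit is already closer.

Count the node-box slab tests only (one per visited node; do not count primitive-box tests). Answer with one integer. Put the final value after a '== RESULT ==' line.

Trace the traversal:
N0 x:[22,41] y:[-1,37] z:[80/3,40] -> hit [80/3,37], descend [13, 16]
  N13 x:[22,32] y:[6,37] z:[80/3,40] -> hit [80/3,32], descend [7, 8]
    N7 x:[22,57/2] y:[11,37] z:[109/3,40] -> miss, prune
    N8 x:[45/2,32] y:[6,33] z:[80/3,92/3] -> hit [80/3,92/3], descend [4, 12]
      N4 x:[31,32] y:[29,33] z:[85/3,88/3] -> miss, prune
      N12 x:[45/2,27] y:[6,13] z:[80/3,92/3] -> miss, prune
  N16 x:[67/2,41] y:[-1,37] z:[80/3,39] -> hit [67/2,37], descend [5, 9]
    N5 x:[69/2,41] y:[-1,37] z:[97/3,39] -> hit [69/2,37], descend [3, 11]
      N3 x:[69/2,41] y:[17,37] z:[97/3,109/3] -> hit [69/2,109/3], descend [1, 2]
        N1 x:[40,41] y:[17,22] z:[97/3,101/3] -> miss, prune
        N2 x:[69/2,38] y:[24,37] z:[104/3,109/3] -> hit [104/3,109/3] leaf, test {P9@t=106/3, P12(miss)}
      N11 x:[75/2,41] y:[-1,21] z:[112/3,39] -> miss, prune
    N9 x:[67/2,77/2] y:[0,16] z:[80/3,98/3] -> miss, prune

Summary -> nodes [0, 13, 7, 8, 4, 12, 16, 5, 3, 1, 2, 11, 9]; box-tests=13; leaf-entries=1; first=P9

== RESULT ==
13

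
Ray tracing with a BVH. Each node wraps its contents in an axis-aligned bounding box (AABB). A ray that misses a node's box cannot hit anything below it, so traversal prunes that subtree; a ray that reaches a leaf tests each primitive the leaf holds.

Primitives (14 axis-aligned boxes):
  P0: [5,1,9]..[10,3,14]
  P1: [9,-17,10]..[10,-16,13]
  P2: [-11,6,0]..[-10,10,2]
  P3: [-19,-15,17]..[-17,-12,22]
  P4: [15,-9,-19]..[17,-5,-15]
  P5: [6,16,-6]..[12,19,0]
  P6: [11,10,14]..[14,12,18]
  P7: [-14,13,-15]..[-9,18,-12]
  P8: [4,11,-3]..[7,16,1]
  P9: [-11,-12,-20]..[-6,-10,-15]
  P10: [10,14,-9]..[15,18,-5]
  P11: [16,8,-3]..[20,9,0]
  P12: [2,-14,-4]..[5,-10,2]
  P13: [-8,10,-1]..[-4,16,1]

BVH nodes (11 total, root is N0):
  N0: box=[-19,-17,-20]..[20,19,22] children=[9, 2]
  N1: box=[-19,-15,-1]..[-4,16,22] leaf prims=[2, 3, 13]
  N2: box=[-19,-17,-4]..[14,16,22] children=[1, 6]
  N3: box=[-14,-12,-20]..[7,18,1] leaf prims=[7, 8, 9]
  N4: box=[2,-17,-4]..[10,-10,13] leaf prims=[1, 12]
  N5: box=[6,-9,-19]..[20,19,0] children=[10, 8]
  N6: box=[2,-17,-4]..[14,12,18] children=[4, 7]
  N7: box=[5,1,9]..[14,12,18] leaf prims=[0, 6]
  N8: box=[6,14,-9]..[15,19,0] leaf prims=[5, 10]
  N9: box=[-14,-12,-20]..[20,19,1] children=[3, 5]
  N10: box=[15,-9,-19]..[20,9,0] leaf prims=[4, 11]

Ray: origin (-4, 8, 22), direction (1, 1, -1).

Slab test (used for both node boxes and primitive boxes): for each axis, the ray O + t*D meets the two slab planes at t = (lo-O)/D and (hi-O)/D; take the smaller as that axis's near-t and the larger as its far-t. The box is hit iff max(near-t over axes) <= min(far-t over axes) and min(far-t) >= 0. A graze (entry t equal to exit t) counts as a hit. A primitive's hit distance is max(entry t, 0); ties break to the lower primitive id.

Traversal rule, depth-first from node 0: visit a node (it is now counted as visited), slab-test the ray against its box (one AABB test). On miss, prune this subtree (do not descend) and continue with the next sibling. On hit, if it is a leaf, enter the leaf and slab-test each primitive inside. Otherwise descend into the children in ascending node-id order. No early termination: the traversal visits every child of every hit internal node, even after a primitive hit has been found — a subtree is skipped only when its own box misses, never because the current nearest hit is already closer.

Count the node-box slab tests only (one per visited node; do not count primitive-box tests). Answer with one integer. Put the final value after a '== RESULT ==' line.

Trace the traversal:
N0 x:[-15,24] y:[-25,11] z:[0,42] -> hit [0,11], descend [2, 9]
  N2 x:[-15,18] y:[-25,8] z:[0,26] -> hit [0,8], descend [1, 6]
    N1 x:[-15,0] y:[-23,8] z:[0,23] -> hit [0,0] leaf, test {P2(miss), P3(miss), P13(miss)}
    N6 x:[6,18] y:[-25,4] z:[4,26] -> miss, prune
  N9 x:[-10,24] y:[-20,11] z:[21,42] -> miss, prune

order=[0, 2, 1, 6, 9]  |boxes|=5  |leaves|=1  hit=miss

== RESULT ==
5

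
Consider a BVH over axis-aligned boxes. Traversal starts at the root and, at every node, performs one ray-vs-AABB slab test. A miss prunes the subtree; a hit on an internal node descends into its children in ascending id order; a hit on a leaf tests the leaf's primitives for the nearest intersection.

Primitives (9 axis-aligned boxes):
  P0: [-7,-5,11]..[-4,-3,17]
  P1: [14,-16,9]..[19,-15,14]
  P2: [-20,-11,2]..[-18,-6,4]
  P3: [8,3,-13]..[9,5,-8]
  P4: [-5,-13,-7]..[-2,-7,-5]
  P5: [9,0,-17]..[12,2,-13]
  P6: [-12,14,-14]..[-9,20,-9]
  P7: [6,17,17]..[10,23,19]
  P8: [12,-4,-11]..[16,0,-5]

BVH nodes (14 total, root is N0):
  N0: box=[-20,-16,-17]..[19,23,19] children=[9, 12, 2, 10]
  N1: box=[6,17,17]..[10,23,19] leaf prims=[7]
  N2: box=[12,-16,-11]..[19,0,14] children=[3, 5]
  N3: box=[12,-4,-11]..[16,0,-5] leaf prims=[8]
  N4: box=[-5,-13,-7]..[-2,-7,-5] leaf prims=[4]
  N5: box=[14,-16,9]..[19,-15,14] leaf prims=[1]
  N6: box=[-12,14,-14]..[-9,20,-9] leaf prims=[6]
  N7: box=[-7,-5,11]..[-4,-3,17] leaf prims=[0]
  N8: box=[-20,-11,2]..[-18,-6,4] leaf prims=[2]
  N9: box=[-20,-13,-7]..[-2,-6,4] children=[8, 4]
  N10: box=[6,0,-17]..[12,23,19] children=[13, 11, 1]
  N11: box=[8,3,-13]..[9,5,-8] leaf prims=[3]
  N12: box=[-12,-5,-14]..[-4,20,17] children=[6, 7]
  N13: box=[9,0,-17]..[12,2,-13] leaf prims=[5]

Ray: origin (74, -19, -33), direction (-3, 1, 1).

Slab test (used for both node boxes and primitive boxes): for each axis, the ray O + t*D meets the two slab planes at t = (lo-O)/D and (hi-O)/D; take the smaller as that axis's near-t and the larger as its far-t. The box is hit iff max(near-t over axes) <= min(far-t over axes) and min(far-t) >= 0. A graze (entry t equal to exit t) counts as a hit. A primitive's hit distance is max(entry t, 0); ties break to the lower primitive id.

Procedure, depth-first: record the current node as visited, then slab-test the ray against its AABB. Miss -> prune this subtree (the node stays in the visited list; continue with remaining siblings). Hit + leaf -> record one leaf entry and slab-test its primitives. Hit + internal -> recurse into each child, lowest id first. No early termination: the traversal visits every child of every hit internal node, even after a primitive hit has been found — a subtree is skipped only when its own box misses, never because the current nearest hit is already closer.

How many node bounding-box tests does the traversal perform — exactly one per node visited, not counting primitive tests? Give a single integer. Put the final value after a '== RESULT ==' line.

Trace the traversal:
N0 x:[55/3,94/3] y:[3,42] z:[16,52] -> hit [55/3,94/3], descend [2, 9, 10, 12]
  N2 x:[55/3,62/3] y:[3,19] z:[22,47] -> miss, prune
  N9 x:[76/3,94/3] y:[6,13] z:[26,37] -> miss, prune
  N10 x:[62/3,68/3] y:[19,42] z:[16,52] -> hit [62/3,68/3], descend [1, 11, 13]
    N1 x:[64/3,68/3] y:[36,42] z:[50,52] -> miss, prune
    N11 x:[65/3,22] y:[22,24] z:[20,25] -> hit [22,22] leaf, test {P3@t=22}
    N13 x:[62/3,65/3] y:[19,21] z:[16,20] -> miss, prune
  N12 x:[26,86/3] y:[14,39] z:[19,50] -> hit [26,86/3], descend [6, 7]
    N6 x:[83/3,86/3] y:[33,39] z:[19,24] -> miss, prune
    N7 x:[26,27] y:[14,16] z:[44,50] -> miss, prune

10 AABB tests over nodes [0, 2, 9, 10, 1, 11, 13, 12, 6, 7]; 1 leaf entered; closest P3.

== RESULT ==
10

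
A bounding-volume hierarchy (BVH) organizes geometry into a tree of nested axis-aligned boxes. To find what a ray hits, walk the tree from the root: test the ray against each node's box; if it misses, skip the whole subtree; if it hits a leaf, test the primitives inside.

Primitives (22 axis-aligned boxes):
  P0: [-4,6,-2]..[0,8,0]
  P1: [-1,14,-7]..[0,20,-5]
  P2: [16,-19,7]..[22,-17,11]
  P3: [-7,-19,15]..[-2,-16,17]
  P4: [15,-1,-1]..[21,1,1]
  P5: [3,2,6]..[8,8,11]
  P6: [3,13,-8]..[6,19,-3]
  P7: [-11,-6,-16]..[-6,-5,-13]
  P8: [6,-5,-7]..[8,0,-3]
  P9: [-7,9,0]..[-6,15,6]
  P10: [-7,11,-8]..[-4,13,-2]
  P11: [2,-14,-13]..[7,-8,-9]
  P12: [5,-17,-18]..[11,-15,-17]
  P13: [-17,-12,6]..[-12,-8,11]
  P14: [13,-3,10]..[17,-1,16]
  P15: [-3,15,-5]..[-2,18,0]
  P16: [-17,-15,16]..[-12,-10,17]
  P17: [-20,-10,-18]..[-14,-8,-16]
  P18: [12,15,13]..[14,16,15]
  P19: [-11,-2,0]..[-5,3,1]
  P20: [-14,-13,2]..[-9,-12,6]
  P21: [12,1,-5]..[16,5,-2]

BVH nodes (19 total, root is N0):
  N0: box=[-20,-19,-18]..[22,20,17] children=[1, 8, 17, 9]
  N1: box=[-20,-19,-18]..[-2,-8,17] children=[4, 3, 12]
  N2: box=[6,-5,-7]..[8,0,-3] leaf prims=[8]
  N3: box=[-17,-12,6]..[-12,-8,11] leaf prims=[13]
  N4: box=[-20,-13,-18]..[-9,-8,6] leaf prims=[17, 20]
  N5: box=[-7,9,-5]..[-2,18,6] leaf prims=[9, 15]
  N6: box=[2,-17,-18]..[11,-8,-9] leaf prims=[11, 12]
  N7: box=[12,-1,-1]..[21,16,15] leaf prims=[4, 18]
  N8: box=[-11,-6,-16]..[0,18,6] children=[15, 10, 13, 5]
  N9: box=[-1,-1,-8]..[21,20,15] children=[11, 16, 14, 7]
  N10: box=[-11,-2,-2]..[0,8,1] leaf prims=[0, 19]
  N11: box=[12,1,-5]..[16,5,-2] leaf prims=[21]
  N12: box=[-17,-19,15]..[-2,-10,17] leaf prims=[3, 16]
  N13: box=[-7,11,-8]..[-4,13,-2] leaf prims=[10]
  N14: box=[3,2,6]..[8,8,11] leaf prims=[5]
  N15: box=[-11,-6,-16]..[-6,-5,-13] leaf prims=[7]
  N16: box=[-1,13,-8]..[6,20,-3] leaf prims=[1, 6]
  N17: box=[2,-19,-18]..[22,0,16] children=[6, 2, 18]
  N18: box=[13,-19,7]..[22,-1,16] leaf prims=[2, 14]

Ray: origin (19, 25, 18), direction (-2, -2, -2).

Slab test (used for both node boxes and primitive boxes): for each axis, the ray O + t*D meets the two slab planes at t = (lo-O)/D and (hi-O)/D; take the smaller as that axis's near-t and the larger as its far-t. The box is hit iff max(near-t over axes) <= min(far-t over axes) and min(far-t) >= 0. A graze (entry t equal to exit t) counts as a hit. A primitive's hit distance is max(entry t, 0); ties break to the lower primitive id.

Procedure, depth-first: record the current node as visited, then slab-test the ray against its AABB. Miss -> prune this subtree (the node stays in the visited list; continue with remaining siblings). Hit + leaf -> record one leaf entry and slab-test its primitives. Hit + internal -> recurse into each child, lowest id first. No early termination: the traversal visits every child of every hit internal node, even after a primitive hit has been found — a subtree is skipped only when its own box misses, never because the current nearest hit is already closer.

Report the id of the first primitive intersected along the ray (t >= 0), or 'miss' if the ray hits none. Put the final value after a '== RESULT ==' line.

Trace the traversal:
N0 x:[-3/2,39/2] y:[5/2,22] z:[1/2,18] -> hit [5/2,18], descend [1, 8, 9, 17]
  N1 x:[21/2,39/2] y:[33/2,22] z:[1/2,18] -> hit [33/2,18], descend [3, 4, 12]
    N3 x:[31/2,18] y:[33/2,37/2] z:[7/2,6] -> miss, prune
    N4 x:[14,39/2] y:[33/2,19] z:[6,18] -> hit [33/2,18] leaf, test {P17@t=17, P20(miss)}
    N12 x:[21/2,18] y:[35/2,22] z:[1/2,3/2] -> miss, prune
  N8 x:[19/2,15] y:[7/2,31/2] z:[6,17] -> hit [19/2,15], descend [5, 10, 13, 15]
    N5 x:[21/2,13] y:[7/2,8] z:[6,23/2] -> miss, prune
    N10 x:[19/2,15] y:[17/2,27/2] z:[17/2,10] -> hit [19/2,10] leaf, test {P0@t=19/2, P19(miss)}
    N13 x:[23/2,13] y:[6,7] z:[10,13] -> miss, prune
    N15 x:[25/2,15] y:[15,31/2] z:[31/2,17] -> miss, prune
  N9 x:[-1,10] y:[5/2,13] z:[3/2,13] -> hit [5/2,10], descend [7, 11, 14, 16]
    N7 x:[-1,7/2] y:[9/2,13] z:[3/2,19/2] -> miss, prune
    N11 x:[3/2,7/2] y:[10,12] z:[10,23/2] -> miss, prune
    N14 x:[11/2,8] y:[17/2,23/2] z:[7/2,6] -> miss, prune
    N16 x:[13/2,10] y:[5/2,6] z:[21/2,13] -> miss, prune
  N17 x:[-3/2,17/2] y:[25/2,22] z:[1,18] -> miss, prune

Visited [0, 1, 3, 4, 12, 8, 5, 10, 13, 15, 9, 7, 11, 14, 16, 17]. Tests: 16 box, 2 leaf. Nearest: P0.

== RESULT ==
0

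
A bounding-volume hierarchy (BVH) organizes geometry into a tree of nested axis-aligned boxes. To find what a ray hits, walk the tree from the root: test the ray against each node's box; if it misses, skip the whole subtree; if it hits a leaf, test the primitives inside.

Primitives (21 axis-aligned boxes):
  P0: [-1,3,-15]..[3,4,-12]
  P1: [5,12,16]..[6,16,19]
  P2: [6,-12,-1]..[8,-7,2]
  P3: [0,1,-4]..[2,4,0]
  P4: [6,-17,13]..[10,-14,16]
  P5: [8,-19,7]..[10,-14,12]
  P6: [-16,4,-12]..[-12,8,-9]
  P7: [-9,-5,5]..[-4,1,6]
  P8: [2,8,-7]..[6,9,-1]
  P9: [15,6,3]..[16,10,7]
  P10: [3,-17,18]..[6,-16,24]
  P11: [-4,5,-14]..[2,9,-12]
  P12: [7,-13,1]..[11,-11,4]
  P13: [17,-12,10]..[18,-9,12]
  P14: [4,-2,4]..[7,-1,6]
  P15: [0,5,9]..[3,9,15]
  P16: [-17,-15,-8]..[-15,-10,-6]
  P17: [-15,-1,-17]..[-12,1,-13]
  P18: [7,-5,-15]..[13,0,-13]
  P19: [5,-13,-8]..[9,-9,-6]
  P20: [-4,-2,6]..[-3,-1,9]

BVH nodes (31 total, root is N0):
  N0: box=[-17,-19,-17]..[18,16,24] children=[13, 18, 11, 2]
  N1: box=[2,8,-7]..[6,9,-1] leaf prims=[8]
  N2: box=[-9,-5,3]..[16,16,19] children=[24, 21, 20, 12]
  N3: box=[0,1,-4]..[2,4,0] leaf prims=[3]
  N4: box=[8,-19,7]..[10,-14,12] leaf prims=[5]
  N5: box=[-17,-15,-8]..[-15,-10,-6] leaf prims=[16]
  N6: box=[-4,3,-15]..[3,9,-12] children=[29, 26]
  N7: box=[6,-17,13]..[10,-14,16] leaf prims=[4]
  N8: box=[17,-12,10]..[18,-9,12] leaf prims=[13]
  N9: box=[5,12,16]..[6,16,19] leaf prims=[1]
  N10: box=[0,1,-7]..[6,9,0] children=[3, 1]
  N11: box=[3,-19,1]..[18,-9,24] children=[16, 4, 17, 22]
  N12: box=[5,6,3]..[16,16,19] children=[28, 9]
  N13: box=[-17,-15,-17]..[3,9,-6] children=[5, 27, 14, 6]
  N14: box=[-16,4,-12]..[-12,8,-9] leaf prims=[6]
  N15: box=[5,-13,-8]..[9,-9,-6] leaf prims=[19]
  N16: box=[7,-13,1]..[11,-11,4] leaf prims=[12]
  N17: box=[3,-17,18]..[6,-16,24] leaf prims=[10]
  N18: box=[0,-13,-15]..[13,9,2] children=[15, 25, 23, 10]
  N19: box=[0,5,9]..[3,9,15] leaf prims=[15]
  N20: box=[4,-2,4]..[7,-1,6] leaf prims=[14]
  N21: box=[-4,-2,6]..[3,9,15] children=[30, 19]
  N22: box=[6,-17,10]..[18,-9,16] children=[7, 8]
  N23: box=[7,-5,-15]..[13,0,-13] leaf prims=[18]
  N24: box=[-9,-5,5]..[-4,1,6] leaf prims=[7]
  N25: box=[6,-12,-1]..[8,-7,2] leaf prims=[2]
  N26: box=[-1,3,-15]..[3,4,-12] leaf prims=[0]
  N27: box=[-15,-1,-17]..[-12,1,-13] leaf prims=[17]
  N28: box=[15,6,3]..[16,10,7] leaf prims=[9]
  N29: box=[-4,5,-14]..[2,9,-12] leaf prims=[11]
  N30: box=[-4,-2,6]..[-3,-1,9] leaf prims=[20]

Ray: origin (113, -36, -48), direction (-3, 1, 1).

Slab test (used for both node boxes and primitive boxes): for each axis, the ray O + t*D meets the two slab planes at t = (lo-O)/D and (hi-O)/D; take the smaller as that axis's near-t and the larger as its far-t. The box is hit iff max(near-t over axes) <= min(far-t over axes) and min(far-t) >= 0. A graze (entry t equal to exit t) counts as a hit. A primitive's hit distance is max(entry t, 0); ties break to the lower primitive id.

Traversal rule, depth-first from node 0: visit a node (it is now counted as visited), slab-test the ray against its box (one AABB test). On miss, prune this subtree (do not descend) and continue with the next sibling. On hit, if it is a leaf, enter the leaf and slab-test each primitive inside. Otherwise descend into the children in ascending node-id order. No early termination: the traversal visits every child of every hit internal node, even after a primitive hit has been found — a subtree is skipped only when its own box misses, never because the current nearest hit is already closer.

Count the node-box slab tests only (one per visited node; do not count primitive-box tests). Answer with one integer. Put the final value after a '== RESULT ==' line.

Walk:
N0 x:[95/3,130/3] y:[17,52] z:[31,72] -> hit [95/3,130/3], descend [2, 11, 13, 18]
  N2 x:[97/3,122/3] y:[31,52] z:[51,67] -> miss, prune
  N11 x:[95/3,110/3] y:[17,27] z:[49,72] -> miss, prune
  N13 x:[110/3,130/3] y:[21,45] z:[31,42] -> hit [110/3,42], descend [5, 6, 14, 27]
    N5 x:[128/3,130/3] y:[21,26] z:[40,42] -> miss, prune
    N6 x:[110/3,39] y:[39,45] z:[33,36] -> miss, prune
    N14 x:[125/3,43] y:[40,44] z:[36,39] -> miss, prune
    N27 x:[125/3,128/3] y:[35,37] z:[31,35] -> miss, prune
  N18 x:[100/3,113/3] y:[23,45] z:[33,50] -> hit [100/3,113/3], descend [10, 15, 23, 25]
    N10 x:[107/3,113/3] y:[37,45] z:[41,48] -> miss, prune
    N15 x:[104/3,36] y:[23,27] z:[40,42] -> miss, prune
    N23 x:[100/3,106/3] y:[31,36] z:[33,35] -> hit [100/3,35] leaf, test {P18@t=100/3}
    N25 x:[35,107/3] y:[24,29] z:[47,50] -> miss, prune

Visited [0, 2, 11, 13, 5, 6, 14, 27, 18, 10, 15, 23, 25]. Tests: 13 box, 1 leaf. Nearest: P18.

== RESULT ==
13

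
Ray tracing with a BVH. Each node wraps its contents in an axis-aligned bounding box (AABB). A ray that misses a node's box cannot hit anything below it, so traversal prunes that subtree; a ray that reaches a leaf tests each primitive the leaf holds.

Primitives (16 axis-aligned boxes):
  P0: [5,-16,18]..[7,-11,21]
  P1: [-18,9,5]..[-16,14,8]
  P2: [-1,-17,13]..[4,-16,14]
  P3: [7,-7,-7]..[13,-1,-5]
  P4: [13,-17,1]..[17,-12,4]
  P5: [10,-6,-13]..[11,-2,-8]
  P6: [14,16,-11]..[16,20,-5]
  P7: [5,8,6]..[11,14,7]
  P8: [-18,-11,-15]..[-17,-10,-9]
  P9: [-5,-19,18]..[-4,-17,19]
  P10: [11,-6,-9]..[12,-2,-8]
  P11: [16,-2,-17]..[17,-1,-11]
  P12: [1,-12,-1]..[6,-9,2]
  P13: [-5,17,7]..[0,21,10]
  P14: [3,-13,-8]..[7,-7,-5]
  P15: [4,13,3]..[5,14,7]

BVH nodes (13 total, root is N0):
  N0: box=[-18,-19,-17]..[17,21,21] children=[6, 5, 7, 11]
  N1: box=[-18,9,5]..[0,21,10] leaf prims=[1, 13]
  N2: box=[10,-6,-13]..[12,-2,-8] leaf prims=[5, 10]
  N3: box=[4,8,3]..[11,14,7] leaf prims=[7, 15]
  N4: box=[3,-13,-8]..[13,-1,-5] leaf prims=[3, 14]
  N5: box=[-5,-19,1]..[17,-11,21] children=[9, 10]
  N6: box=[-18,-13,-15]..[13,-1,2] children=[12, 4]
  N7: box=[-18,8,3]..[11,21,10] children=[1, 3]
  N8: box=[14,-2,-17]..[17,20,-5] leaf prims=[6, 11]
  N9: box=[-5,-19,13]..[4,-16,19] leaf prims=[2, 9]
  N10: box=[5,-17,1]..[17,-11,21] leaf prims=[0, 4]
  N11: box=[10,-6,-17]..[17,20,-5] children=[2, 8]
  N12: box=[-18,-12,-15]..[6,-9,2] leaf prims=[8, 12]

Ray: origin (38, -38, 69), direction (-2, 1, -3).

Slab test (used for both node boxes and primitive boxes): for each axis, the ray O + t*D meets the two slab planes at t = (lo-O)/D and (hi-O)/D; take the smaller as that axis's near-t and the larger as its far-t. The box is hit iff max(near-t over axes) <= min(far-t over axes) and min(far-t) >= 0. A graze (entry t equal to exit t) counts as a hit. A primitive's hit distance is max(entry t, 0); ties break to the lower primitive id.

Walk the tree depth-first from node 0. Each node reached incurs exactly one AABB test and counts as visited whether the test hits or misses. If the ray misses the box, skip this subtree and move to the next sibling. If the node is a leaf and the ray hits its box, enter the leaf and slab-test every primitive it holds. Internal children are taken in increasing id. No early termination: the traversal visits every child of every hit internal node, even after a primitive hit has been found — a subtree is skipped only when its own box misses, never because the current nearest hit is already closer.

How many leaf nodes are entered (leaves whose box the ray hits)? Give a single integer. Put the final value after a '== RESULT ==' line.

Walk:
N0 x:[21/2,28] y:[19,59] z:[16,86/3] -> hit [19,28], descend [5, 6, 7, 11]
  N5 x:[21/2,43/2] y:[19,27] z:[16,68/3] -> hit [19,43/2], descend [9, 10]
    N9 x:[17,43/2] y:[19,22] z:[50/3,56/3] -> miss, prune
    N10 x:[21/2,33/2] y:[21,27] z:[16,68/3] -> miss, prune
  N6 x:[25/2,28] y:[25,37] z:[67/3,28] -> hit [25,28], descend [4, 12]
    N4 x:[25/2,35/2] y:[25,37] z:[74/3,77/3] -> miss, prune
    N12 x:[16,28] y:[26,29] z:[67/3,28] -> hit [26,28] leaf, test {P8@t=55/2, P12(miss)}
  N7 x:[27/2,28] y:[46,59] z:[59/3,22] -> miss, prune
  N11 x:[21/2,14] y:[32,58] z:[74/3,86/3] -> miss, prune

Visited [0, 5, 9, 10, 6, 4, 12, 7, 11]. Tests: 9 box, 1 leaf. Nearest: P8.

== RESULT ==
1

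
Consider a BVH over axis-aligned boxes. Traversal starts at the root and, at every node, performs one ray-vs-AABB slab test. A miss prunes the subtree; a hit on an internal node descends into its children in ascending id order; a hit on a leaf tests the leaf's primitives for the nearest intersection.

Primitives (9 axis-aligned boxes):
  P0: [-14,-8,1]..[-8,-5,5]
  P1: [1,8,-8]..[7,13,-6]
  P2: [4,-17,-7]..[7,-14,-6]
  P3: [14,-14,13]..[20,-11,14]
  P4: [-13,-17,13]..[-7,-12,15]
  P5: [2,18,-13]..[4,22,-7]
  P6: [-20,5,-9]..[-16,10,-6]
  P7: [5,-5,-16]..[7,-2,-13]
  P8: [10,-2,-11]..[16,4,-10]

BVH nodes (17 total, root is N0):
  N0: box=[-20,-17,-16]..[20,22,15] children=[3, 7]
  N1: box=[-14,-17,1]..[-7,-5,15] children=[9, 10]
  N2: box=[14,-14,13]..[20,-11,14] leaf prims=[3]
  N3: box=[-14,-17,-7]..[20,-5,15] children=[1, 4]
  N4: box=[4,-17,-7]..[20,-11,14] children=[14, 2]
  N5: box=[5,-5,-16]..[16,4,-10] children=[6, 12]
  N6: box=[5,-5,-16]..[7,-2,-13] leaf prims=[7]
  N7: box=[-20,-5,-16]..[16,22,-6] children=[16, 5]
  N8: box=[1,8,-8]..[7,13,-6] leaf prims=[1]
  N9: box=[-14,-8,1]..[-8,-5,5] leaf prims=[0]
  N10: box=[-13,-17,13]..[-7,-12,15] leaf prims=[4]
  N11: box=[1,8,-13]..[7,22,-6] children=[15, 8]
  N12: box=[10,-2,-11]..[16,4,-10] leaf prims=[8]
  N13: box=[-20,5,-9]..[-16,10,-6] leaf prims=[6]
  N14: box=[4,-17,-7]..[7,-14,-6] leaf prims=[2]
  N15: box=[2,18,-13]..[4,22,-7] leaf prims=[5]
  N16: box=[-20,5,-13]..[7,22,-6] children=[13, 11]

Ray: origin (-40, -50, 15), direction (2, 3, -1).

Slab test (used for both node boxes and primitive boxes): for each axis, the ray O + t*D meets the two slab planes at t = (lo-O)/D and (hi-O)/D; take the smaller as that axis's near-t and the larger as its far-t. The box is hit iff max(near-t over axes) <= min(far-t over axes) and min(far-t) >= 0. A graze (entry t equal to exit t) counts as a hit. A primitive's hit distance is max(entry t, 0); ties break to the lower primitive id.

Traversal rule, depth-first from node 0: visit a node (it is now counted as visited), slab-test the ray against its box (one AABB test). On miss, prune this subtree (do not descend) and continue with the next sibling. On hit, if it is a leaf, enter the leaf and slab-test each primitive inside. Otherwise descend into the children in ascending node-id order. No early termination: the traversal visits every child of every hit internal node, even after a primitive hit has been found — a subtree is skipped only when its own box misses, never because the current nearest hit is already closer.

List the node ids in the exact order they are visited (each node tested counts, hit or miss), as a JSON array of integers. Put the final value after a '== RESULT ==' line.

Trace the traversal:
N0 x:[10,30] y:[11,24] z:[0,31] -> hit [11,24], descend [3, 7]
  N3 x:[13,30] y:[11,15] z:[0,22] -> hit [13,15], descend [1, 4]
    N1 x:[13,33/2] y:[11,15] z:[0,14] -> hit [13,14], descend [9, 10]
      N9 x:[13,16] y:[14,15] z:[10,14] -> hit [14,14] leaf, test {P0@t=14}
      N10 x:[27/2,33/2] y:[11,38/3] z:[0,2] -> miss, prune
    N4 x:[22,30] y:[11,13] z:[1,22] -> miss, prune
  N7 x:[10,28] y:[15,24] z:[21,31] -> hit [21,24], descend [5, 16]
    N5 x:[45/2,28] y:[15,18] z:[25,31] -> miss, prune
    N16 x:[10,47/2] y:[55/3,24] z:[21,28] -> hit [21,47/2], descend [11, 13]
      N11 x:[41/2,47/2] y:[58/3,24] z:[21,28] -> hit [21,47/2], descend [8, 15]
        N8 x:[41/2,47/2] y:[58/3,21] z:[21,23] -> hit [21,21] leaf, test {P1@t=21}
        N15 x:[21,22] y:[68/3,24] z:[22,28] -> miss, prune
      N13 x:[10,12] y:[55/3,20] z:[21,24] -> miss, prune

13 AABB tests over nodes [0, 3, 1, 9, 10, 4, 7, 5, 16, 11, 8, 15, 13]; 2 leaves entered; closest P0.

== RESULT ==
[0, 3, 1, 9, 10, 4, 7, 5, 16, 11, 8, 15, 13]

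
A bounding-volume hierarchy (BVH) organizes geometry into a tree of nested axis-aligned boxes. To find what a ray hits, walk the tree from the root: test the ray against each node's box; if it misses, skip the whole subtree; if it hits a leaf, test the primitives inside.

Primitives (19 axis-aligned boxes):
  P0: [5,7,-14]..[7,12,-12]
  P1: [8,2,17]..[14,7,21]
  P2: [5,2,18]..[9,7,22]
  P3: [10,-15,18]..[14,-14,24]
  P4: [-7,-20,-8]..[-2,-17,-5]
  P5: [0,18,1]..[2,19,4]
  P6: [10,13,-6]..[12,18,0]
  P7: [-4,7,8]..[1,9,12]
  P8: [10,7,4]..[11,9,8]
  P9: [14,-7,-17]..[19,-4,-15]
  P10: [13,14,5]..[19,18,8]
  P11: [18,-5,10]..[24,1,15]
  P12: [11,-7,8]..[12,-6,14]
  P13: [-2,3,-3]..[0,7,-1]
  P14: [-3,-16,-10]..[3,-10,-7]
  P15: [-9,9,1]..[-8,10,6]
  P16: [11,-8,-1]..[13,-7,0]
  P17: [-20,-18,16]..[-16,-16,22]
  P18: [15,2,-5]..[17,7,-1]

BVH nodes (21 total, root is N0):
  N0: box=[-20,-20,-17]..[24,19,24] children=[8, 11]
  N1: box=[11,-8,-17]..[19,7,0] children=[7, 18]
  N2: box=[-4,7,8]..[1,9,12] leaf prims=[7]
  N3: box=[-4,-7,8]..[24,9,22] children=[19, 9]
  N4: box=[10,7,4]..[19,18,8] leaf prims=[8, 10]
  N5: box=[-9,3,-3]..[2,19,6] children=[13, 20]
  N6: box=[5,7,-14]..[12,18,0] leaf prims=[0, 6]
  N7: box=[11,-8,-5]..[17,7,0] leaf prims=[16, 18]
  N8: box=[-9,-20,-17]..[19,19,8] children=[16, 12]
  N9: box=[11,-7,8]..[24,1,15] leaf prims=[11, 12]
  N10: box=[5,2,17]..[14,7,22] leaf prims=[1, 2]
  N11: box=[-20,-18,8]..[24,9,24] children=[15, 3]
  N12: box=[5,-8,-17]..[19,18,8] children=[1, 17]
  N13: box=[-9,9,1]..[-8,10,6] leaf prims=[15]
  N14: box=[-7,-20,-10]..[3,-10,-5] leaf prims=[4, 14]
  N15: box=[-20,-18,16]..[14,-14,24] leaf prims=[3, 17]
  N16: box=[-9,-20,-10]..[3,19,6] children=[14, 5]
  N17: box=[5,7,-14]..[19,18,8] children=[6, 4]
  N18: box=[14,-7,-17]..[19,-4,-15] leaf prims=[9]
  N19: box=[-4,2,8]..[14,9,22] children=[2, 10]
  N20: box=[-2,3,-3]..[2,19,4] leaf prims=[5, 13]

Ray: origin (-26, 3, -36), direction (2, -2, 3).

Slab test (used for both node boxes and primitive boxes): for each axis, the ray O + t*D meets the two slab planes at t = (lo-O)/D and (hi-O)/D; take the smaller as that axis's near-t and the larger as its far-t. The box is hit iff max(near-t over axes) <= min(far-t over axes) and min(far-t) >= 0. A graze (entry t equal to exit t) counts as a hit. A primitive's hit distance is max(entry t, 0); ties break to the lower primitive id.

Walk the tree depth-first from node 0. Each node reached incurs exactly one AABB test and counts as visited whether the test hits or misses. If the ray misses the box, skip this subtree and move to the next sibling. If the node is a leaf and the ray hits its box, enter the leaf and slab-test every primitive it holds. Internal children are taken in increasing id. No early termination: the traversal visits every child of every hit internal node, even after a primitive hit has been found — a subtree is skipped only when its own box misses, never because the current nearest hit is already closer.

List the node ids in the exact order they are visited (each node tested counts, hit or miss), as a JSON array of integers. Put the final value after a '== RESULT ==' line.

Walk:
N0 x:[3,25] y:[-8,23/2] z:[19/3,20] -> hit [19/3,23/2], descend [8, 11]
  N8 x:[17/2,45/2] y:[-8,23/2] z:[19/3,44/3] -> hit [17/2,23/2], descend [12, 16]
    N12 x:[31/2,45/2] y:[-15/2,11/2] z:[19/3,44/3] -> miss, prune
    N16 x:[17/2,29/2] y:[-8,23/2] z:[26/3,14] -> hit [26/3,23/2], descend [5, 14]
      N5 x:[17/2,14] y:[-8,0] z:[11,14] -> miss, prune
      N14 x:[19/2,29/2] y:[13/2,23/2] z:[26/3,31/3] -> hit [19/2,31/3] leaf, test {P4@t=10, P14(miss)}
  N11 x:[3,25] y:[-3,21/2] z:[44/3,20] -> miss, prune

Summary -> nodes [0, 8, 12, 16, 5, 14, 11]; box-tests=7; leaf-entries=1; first=P4

== RESULT ==
[0, 8, 12, 16, 5, 14, 11]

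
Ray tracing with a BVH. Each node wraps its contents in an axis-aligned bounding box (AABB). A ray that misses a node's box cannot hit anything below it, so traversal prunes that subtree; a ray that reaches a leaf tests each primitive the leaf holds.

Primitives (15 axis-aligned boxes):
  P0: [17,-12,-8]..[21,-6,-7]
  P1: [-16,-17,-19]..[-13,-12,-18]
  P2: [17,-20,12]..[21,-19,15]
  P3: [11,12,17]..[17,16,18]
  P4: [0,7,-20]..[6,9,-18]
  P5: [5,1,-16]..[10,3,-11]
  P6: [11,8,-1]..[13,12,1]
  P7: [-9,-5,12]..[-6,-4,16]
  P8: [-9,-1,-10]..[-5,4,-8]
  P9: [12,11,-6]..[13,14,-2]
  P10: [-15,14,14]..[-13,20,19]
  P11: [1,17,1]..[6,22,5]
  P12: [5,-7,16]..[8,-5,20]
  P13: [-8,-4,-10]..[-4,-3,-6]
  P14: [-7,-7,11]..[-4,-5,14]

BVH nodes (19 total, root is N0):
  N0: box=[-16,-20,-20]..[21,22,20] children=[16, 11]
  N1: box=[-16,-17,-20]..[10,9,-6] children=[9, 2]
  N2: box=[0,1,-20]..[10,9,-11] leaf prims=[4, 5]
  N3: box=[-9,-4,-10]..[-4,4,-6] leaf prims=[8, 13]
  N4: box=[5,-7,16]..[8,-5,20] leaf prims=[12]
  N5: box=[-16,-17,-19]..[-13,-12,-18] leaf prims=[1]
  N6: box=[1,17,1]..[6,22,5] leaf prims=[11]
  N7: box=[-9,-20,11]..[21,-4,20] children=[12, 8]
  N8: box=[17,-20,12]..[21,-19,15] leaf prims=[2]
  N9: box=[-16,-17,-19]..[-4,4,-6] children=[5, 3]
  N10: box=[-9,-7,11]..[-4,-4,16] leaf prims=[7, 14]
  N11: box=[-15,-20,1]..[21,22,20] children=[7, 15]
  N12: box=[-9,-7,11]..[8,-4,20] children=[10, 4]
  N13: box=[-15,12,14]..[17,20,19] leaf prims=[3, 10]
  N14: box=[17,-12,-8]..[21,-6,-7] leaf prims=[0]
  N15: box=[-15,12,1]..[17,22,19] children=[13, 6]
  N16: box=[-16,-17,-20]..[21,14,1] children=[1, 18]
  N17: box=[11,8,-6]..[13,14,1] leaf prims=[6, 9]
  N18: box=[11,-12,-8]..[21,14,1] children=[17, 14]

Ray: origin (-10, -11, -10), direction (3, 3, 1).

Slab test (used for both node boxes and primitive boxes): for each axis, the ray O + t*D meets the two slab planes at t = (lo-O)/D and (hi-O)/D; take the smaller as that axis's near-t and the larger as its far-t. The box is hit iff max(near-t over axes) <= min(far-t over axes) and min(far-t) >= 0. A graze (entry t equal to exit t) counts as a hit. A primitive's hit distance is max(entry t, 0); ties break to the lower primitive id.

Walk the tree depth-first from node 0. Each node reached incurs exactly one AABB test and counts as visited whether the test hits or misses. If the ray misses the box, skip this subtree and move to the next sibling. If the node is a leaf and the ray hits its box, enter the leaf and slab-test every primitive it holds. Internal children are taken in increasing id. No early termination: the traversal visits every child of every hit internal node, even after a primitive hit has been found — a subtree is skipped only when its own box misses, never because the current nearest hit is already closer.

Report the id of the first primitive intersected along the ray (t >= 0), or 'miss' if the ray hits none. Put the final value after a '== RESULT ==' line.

Walk:
N0 x:[-2,31/3] y:[-3,11] z:[-10,30] -> hit [-2,31/3], descend [11, 16]
  N11 x:[-5/3,31/3] y:[-3,11] z:[11,30] -> miss, prune
  N16 x:[-2,31/3] y:[-2,25/3] z:[-10,11] -> hit [-2,25/3], descend [1, 18]
    N1 x:[-2,20/3] y:[-2,20/3] z:[-10,4] -> hit [-2,4], descend [2, 9]
      N2 x:[10/3,20/3] y:[4,20/3] z:[-10,-1] -> miss, prune
      N9 x:[-2,2] y:[-2,5] z:[-9,4] -> hit [-2,2], descend [3, 5]
        N3 x:[1/3,2] y:[7/3,5] z:[0,4] -> miss, prune
        N5 x:[-2,-1] y:[-2,-1/3] z:[-9,-8] -> miss, prune
    N18 x:[7,31/3] y:[-1/3,25/3] z:[2,11] -> hit [7,25/3], descend [14, 17]
      N14 x:[9,31/3] y:[-1/3,5/3] z:[2,3] -> miss, prune
      N17 x:[7,23/3] y:[19/3,25/3] z:[4,11] -> hit [7,23/3] leaf, test {P6(miss), P9@t=22/3}

Visited [0, 11, 16, 1, 2, 9, 3, 5, 18, 14, 17]. Tests: 11 box, 1 leaf. Nearest: P9.

== RESULT ==
9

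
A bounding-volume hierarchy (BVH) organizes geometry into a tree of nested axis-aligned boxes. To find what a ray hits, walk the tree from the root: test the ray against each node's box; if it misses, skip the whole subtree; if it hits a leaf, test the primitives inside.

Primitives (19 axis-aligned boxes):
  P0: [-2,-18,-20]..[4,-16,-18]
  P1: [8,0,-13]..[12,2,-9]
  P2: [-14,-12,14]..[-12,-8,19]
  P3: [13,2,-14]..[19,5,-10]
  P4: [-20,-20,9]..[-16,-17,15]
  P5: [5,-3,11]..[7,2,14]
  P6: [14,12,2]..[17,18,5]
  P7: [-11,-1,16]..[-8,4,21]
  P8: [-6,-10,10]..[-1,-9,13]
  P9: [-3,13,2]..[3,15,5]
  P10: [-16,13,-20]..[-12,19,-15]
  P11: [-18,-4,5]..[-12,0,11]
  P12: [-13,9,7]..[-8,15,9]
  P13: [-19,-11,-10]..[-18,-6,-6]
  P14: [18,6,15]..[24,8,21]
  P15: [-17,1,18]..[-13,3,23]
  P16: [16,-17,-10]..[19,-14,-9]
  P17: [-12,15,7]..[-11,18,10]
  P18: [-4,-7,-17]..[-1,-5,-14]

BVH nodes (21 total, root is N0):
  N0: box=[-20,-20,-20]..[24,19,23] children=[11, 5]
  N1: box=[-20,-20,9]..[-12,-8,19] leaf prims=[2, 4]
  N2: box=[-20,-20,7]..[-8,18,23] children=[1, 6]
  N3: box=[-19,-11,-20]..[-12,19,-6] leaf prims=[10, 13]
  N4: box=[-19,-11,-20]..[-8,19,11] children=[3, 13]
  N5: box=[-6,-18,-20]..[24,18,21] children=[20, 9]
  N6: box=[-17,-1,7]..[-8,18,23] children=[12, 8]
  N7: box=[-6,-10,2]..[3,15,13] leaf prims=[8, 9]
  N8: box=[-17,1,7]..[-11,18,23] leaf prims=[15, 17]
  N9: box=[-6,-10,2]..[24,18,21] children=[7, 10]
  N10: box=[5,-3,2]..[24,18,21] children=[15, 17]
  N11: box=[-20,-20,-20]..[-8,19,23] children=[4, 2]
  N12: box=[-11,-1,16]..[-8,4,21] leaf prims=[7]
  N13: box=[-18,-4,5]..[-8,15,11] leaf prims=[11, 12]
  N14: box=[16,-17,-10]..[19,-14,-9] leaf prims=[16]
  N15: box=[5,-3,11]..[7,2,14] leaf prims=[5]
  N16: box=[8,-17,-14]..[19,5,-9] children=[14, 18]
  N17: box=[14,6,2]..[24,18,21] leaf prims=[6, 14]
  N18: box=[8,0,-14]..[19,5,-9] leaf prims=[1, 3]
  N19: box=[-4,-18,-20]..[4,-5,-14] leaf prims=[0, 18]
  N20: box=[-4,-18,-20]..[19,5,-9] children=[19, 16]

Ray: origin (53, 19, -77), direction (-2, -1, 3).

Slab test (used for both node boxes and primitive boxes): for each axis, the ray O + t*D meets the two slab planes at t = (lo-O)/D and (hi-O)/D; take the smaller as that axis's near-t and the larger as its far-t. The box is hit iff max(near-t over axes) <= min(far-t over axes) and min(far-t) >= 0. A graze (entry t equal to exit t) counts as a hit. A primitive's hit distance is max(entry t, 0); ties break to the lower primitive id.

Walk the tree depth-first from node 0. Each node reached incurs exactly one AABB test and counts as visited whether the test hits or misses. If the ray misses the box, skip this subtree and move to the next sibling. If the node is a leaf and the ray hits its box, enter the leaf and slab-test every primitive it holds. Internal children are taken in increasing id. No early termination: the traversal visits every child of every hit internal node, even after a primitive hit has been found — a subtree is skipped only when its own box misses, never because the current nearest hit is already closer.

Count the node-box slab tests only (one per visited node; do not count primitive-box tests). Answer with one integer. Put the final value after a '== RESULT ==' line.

Walk:
N0 x:[29/2,73/2] y:[0,39] z:[19,100/3] -> hit [19,100/3], descend [5, 11]
  N5 x:[29/2,59/2] y:[1,37] z:[19,98/3] -> hit [19,59/2], descend [9, 20]
    N9 x:[29/2,59/2] y:[1,29] z:[79/3,98/3] -> hit [79/3,29], descend [7, 10]
      N7 x:[25,59/2] y:[4,29] z:[79/3,30] -> hit [79/3,29] leaf, test {P8@t=29, P9(miss)}
      N10 x:[29/2,24] y:[1,22] z:[79/3,98/3] -> miss, prune
    N20 x:[17,57/2] y:[14,37] z:[19,68/3] -> hit [19,68/3], descend [16, 19]
      N16 x:[17,45/2] y:[14,36] z:[21,68/3] -> hit [21,45/2], descend [14, 18]
        N14 x:[17,37/2] y:[33,36] z:[67/3,68/3] -> miss, prune
        N18 x:[17,45/2] y:[14,19] z:[21,68/3] -> miss, prune
      N19 x:[49/2,57/2] y:[24,37] z:[19,21] -> miss, prune
  N11 x:[61/2,73/2] y:[0,39] z:[19,100/3] -> hit [61/2,100/3], descend [2, 4]
    N2 x:[61/2,73/2] y:[1,39] z:[28,100/3] -> hit [61/2,100/3], descend [1, 6]
      N1 x:[65/2,73/2] y:[27,39] z:[86/3,32] -> miss, prune
      N6 x:[61/2,35] y:[1,20] z:[28,100/3] -> miss, prune
    N4 x:[61/2,36] y:[0,30] z:[19,88/3] -> miss, prune

Visited [0, 5, 9, 7, 10, 20, 16, 14, 18, 19, 11, 2, 1, 6, 4]. Tests: 15 box, 1 leaf. Nearest: P8.

== RESULT ==
15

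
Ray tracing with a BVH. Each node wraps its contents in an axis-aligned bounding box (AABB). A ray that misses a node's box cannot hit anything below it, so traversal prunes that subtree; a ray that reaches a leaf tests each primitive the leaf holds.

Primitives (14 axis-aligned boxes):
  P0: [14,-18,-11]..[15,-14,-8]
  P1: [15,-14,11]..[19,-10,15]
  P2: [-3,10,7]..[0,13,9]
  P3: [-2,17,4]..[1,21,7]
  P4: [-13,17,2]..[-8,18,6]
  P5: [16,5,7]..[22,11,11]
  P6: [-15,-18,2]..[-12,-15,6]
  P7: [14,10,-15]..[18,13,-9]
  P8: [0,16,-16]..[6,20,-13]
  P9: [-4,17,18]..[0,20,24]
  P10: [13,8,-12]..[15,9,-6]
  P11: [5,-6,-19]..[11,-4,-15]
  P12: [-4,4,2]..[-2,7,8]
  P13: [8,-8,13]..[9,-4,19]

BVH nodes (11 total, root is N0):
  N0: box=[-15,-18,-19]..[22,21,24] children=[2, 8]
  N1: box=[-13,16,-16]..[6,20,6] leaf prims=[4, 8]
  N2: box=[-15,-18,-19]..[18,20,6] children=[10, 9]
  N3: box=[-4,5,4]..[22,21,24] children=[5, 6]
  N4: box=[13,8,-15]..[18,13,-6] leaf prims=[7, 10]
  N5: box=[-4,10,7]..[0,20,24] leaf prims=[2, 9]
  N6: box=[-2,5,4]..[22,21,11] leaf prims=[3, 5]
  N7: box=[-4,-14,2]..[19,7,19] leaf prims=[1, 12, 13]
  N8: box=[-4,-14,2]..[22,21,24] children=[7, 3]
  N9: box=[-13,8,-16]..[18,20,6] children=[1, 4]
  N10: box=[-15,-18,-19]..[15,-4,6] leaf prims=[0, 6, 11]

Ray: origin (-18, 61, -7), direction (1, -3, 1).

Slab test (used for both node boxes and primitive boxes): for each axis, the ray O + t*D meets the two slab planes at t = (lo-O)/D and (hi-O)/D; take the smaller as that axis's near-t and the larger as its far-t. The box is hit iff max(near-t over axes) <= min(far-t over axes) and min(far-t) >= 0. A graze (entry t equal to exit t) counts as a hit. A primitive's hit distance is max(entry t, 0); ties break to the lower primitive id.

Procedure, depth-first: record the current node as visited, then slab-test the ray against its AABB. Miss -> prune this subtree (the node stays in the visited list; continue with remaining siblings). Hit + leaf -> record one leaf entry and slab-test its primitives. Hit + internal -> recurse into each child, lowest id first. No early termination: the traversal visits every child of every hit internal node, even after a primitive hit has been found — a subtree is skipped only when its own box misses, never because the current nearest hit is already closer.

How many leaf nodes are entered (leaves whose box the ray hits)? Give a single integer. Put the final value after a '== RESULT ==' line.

Trace the traversal:
N0 x:[3,40] y:[40/3,79/3] z:[-12,31] -> hit [40/3,79/3], descend [2, 8]
  N2 x:[3,36] y:[41/3,79/3] z:[-12,13] -> miss, prune
  N8 x:[14,40] y:[40/3,25] z:[9,31] -> hit [14,25], descend [3, 7]
    N3 x:[14,40] y:[40/3,56/3] z:[11,31] -> hit [14,56/3], descend [5, 6]
      N5 x:[14,18] y:[41/3,17] z:[14,31] -> hit [14,17] leaf, test {P2@t=16, P9(miss)}
      N6 x:[16,40] y:[40/3,56/3] z:[11,18] -> hit [16,18] leaf, test {P3(miss), P5(miss)}
    N7 x:[14,37] y:[18,25] z:[9,26] -> hit [18,25] leaf, test {P1(miss), P12(miss), P13(miss)}

Visited [0, 2, 8, 3, 5, 6, 7]. Tests: 7 box, 3 leaf. Nearest: P2.

== RESULT ==
3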